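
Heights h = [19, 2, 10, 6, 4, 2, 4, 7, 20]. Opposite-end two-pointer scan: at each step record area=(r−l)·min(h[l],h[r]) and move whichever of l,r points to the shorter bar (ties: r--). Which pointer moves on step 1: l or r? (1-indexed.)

l=1 r=9: min(19,20)*8=152 best=152 *, l++

l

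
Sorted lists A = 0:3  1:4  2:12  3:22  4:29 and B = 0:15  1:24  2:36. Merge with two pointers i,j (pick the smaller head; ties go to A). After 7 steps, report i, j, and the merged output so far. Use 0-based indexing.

[i=0,j=0] A[i]=3<=B[j]=15 take 3 → i++
[i=1,j=0] A[i]=4<=B[j]=15 take 4 → i++
[i=2,j=0] A[i]=12<=B[j]=15 take 12 → i++
[i=3,j=0] A[i]=22>B[j]=15 take 15 → j++
[i=3,j=1] A[i]=22<=B[j]=24 take 22 → i++
[i=4,j=1] A[i]=29>B[j]=24 take 24 → j++
[i=4,j=2] A[i]=29<=B[j]=36 take 29 → i++

i=5, j=2, merged so far=[3, 4, 12, 15, 22, 24, 29]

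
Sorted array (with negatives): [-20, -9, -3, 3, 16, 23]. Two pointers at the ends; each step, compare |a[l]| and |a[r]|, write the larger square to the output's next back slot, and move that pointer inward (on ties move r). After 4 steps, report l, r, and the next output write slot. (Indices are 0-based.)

l=2, r=3, next write slot=1

l=0 r=5: |-20|<=|23| out[5]=529, r--
l=0 r=4: |-20|>|16| out[4]=400, l++
l=1 r=4: |-9|<=|16| out[3]=256, r--
l=1 r=3: |-9|>|3| out[2]=81, l++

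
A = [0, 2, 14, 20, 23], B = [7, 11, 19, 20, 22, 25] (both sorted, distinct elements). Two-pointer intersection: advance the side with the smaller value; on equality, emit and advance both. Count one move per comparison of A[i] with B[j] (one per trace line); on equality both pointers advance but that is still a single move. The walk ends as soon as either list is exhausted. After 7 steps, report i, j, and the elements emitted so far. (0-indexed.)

i=4, j=4, emitted=[20]

i=0 j=0: 0<7, i++
i=1 j=0: 2<7, i++
i=2 j=0: 14>7, j++
i=2 j=1: 14>11, j++
i=2 j=2: 14<19, i++
i=3 j=2: 20>19, j++
i=3 j=3: 20==20 emit, i++,j++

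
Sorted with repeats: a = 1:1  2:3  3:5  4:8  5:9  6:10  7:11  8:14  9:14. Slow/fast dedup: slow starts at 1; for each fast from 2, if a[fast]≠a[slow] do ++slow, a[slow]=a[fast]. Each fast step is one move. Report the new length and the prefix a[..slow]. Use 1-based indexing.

length 8; prefix = [1, 3, 5, 8, 9, 10, 11, 14]

slow=1 fast=2: a[fast]=3≠a[slow]=1 write a[2]=3, slow++,fast++
slow=2 fast=3: a[fast]=5≠a[slow]=3 write a[3]=5, slow++,fast++
slow=3 fast=4: a[fast]=8≠a[slow]=5 write a[4]=8, slow++,fast++
slow=4 fast=5: a[fast]=9≠a[slow]=8 write a[5]=9, slow++,fast++
slow=5 fast=6: a[fast]=10≠a[slow]=9 write a[6]=10, slow++,fast++
slow=6 fast=7: a[fast]=11≠a[slow]=10 write a[7]=11, slow++,fast++
slow=7 fast=8: a[fast]=14≠a[slow]=11 write a[8]=14, slow++,fast++
slow=8 fast=9: a[fast]=14=a[slow] dup, fast++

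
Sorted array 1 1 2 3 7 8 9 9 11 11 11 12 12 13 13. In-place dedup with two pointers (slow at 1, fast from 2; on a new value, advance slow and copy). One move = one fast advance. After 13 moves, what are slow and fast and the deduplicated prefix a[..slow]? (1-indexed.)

slow=9, fast=15, prefix=[1, 2, 3, 7, 8, 9, 11, 12, 13]

slow=1 fast=2: a[fast]=1=a[slow] dup, fast++
slow=1 fast=3: a[fast]=2≠a[slow]=1 write a[2]=2, slow++,fast++
slow=2 fast=4: a[fast]=3≠a[slow]=2 write a[3]=3, slow++,fast++
slow=3 fast=5: a[fast]=7≠a[slow]=3 write a[4]=7, slow++,fast++
slow=4 fast=6: a[fast]=8≠a[slow]=7 write a[5]=8, slow++,fast++
slow=5 fast=7: a[fast]=9≠a[slow]=8 write a[6]=9, slow++,fast++
slow=6 fast=8: a[fast]=9=a[slow] dup, fast++
slow=6 fast=9: a[fast]=11≠a[slow]=9 write a[7]=11, slow++,fast++
slow=7 fast=10: a[fast]=11=a[slow] dup, fast++
slow=7 fast=11: a[fast]=11=a[slow] dup, fast++
slow=7 fast=12: a[fast]=12≠a[slow]=11 write a[8]=12, slow++,fast++
slow=8 fast=13: a[fast]=12=a[slow] dup, fast++
slow=8 fast=14: a[fast]=13≠a[slow]=12 write a[9]=13, slow++,fast++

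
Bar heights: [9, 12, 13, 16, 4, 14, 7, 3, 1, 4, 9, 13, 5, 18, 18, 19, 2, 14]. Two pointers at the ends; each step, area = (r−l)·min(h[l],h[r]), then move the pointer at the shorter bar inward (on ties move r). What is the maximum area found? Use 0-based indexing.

max area = 196

[0,17] min(9,14)*17=153 best=153 * → l++
[1,17] min(12,14)*16=192 best=192 * → l++
[2,17] min(13,14)*15=195 best=195 * → l++
[3,17] min(16,14)*14=196 best=196 * → r--
[3,16] min(16,2)*13=26 best=196 → r--
[3,15] min(16,19)*12=192 best=196 → l++
[4,15] min(4,19)*11=44 best=196 → l++
[5,15] min(14,19)*10=140 best=196 → l++
[6,15] min(7,19)*9=63 best=196 → l++
[7,15] min(3,19)*8=24 best=196 → l++
[8,15] min(1,19)*7=7 best=196 → l++
[9,15] min(4,19)*6=24 best=196 → l++
[10,15] min(9,19)*5=45 best=196 → l++
[11,15] min(13,19)*4=52 best=196 → l++
[12,15] min(5,19)*3=15 best=196 → l++
[13,15] min(18,19)*2=36 best=196 → l++
[14,15] min(18,19)*1=18 best=196 → l++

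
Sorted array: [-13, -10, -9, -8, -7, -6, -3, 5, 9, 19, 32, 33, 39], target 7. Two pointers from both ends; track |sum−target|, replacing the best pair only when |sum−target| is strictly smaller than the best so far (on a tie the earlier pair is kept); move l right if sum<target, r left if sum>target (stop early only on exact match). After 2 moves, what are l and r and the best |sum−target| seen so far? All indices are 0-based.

l=0 r=12: -13+39=26 d=19 *, r--
l=0 r=11: -13+33=20 d=13 *, r--

l=0, r=10, best |Δ|=13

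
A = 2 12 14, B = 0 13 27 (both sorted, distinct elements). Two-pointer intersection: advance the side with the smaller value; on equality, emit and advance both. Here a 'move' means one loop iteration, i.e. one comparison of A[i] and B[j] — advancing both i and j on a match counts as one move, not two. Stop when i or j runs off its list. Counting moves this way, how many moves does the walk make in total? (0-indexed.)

5 moves

[i=0,j=0] 2>0 → j++
[i=0,j=1] 2<13 → i++
[i=1,j=1] 12<13 → i++
[i=2,j=1] 14>13 → j++
[i=2,j=2] 14<27 → i++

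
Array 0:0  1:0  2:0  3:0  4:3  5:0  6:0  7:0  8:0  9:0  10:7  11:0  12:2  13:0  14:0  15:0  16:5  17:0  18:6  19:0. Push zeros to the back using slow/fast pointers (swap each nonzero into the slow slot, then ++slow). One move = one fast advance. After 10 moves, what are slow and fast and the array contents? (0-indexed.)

(s=0,f=0) a[fast]=0 → fast++
(s=0,f=1) a[fast]=0 → fast++
(s=0,f=2) a[fast]=0 → fast++
(s=0,f=3) a[fast]=0 → fast++
(s=0,f=4) a[fast]=3≠0 swap→a[0]=3 → slow++,fast++
(s=1,f=5) a[fast]=0 → fast++
(s=1,f=6) a[fast]=0 → fast++
(s=1,f=7) a[fast]=0 → fast++
(s=1,f=8) a[fast]=0 → fast++
(s=1,f=9) a[fast]=0 → fast++

slow=1, fast=10, a=[3, 0, 0, 0, 0, 0, 0, 0, 0, 0, 7, 0, 2, 0, 0, 0, 5, 0, 6, 0]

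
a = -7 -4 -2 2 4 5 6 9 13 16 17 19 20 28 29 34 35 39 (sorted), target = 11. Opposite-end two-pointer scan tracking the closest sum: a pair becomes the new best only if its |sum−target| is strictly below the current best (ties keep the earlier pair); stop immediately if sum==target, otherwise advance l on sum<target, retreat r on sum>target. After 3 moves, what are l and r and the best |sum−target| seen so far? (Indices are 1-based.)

[1,18] -7+39=32 d=21 * → r--
[1,17] -7+35=28 d=17 * → r--
[1,16] -7+34=27 d=16 * → r--

l=1, r=15, best |Δ|=16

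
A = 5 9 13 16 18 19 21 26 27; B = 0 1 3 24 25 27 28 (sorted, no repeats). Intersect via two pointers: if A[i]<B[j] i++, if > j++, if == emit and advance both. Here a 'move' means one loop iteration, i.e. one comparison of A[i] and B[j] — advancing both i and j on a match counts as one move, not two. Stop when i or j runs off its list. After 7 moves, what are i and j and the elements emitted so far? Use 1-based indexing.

i=5, j=4, emitted=[]

[i=1,j=1] 5>0 → j++
[i=1,j=2] 5>1 → j++
[i=1,j=3] 5>3 → j++
[i=1,j=4] 5<24 → i++
[i=2,j=4] 9<24 → i++
[i=3,j=4] 13<24 → i++
[i=4,j=4] 16<24 → i++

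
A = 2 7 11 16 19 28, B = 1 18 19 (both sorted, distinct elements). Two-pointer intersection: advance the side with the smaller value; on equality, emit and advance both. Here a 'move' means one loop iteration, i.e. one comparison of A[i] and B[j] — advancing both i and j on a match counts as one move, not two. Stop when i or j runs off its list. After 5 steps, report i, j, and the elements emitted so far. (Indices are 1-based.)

i=1 j=1: 2>1, j++
i=1 j=2: 2<18, i++
i=2 j=2: 7<18, i++
i=3 j=2: 11<18, i++
i=4 j=2: 16<18, i++

i=5, j=2, emitted=[]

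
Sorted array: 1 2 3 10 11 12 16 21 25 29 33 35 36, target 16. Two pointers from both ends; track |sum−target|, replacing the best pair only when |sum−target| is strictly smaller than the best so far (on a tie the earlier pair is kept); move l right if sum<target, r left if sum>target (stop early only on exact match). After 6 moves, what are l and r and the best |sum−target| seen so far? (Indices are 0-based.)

[0,12] 1+36=37 d=21 * → r--
[0,11] 1+35=36 d=20 * → r--
[0,10] 1+33=34 d=18 * → r--
[0,9] 1+29=30 d=14 * → r--
[0,8] 1+25=26 d=10 * → r--
[0,7] 1+21=22 d=6 * → r--

l=0, r=6, best |Δ|=6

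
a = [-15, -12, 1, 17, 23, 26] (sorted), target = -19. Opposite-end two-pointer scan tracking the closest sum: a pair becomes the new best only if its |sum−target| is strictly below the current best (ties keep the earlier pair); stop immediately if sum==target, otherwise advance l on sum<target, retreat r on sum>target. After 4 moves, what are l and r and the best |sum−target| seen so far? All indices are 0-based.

l=0 r=5: -15+26=11 d=30 *, r--
l=0 r=4: -15+23=8 d=27 *, r--
l=0 r=3: -15+17=2 d=21 *, r--
l=0 r=2: -15+1=-14 d=5 *, r--

l=0, r=1, best |Δ|=5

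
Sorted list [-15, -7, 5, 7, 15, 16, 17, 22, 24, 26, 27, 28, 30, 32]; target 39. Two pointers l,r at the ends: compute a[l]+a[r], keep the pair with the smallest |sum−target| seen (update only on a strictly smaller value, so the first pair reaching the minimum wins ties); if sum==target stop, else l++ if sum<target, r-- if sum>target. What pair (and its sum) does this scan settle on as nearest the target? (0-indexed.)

l=0 r=13: -15+32=17 d=22 *, l++
l=1 r=13: -7+32=25 d=14 *, l++
l=2 r=13: 5+32=37 d=2 *, l++
l=3 r=13: 7+32=39 d=0 *, stop

pair (7, 32) with sum 39 (|Δ|=0)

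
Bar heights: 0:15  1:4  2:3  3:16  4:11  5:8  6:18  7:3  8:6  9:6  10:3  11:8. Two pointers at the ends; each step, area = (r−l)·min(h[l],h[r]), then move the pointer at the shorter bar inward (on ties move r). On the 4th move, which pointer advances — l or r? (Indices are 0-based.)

r

[0,11] min(15,8)*11=88 best=88 * → r--
[0,10] min(15,3)*10=30 best=88 → r--
[0,9] min(15,6)*9=54 best=88 → r--
[0,8] min(15,6)*8=48 best=88 → r--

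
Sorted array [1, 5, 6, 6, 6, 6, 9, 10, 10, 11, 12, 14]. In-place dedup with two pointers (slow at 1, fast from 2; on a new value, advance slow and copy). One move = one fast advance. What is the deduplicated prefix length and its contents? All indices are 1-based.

length 8; prefix = [1, 5, 6, 9, 10, 11, 12, 14]

(s=1,f=2) a[fast]=5≠a[slow]=1 write a[2]=5 → slow++,fast++
(s=2,f=3) a[fast]=6≠a[slow]=5 write a[3]=6 → slow++,fast++
(s=3,f=4) a[fast]=6=a[slow] dup → fast++
(s=3,f=5) a[fast]=6=a[slow] dup → fast++
(s=3,f=6) a[fast]=6=a[slow] dup → fast++
(s=3,f=7) a[fast]=9≠a[slow]=6 write a[4]=9 → slow++,fast++
(s=4,f=8) a[fast]=10≠a[slow]=9 write a[5]=10 → slow++,fast++
(s=5,f=9) a[fast]=10=a[slow] dup → fast++
(s=5,f=10) a[fast]=11≠a[slow]=10 write a[6]=11 → slow++,fast++
(s=6,f=11) a[fast]=12≠a[slow]=11 write a[7]=12 → slow++,fast++
(s=7,f=12) a[fast]=14≠a[slow]=12 write a[8]=14 → slow++,fast++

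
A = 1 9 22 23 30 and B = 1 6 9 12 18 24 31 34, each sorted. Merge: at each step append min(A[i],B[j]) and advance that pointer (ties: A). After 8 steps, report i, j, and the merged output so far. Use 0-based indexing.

[i=0,j=0] A[i]=1<=B[j]=1 take 1 → i++
[i=1,j=0] A[i]=9>B[j]=1 take 1 → j++
[i=1,j=1] A[i]=9>B[j]=6 take 6 → j++
[i=1,j=2] A[i]=9<=B[j]=9 take 9 → i++
[i=2,j=2] A[i]=22>B[j]=9 take 9 → j++
[i=2,j=3] A[i]=22>B[j]=12 take 12 → j++
[i=2,j=4] A[i]=22>B[j]=18 take 18 → j++
[i=2,j=5] A[i]=22<=B[j]=24 take 22 → i++

i=3, j=5, merged so far=[1, 1, 6, 9, 9, 12, 18, 22]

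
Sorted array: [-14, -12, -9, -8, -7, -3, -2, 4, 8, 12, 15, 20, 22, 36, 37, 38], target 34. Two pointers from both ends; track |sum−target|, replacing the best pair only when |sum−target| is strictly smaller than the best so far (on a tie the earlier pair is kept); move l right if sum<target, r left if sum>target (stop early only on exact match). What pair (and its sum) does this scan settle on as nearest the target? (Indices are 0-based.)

pair (-3, 37) with sum 34 (|Δ|=0)

l=0 r=15: -14+38=24 d=10 *, l++
l=1 r=15: -12+38=26 d=8 *, l++
l=2 r=15: -9+38=29 d=5 *, l++
l=3 r=15: -8+38=30 d=4 *, l++
l=4 r=15: -7+38=31 d=3 *, l++
l=5 r=15: -3+38=35 d=1 *, r--
l=5 r=14: -3+37=34 d=0 *, stop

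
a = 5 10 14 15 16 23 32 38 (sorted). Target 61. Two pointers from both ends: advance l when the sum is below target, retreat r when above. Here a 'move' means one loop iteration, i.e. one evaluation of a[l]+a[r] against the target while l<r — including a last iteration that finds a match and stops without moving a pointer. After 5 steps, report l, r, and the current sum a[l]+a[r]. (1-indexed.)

l=6, r=8, sum=61

l=1 r=8: 5+38=43 <61, l++
l=2 r=8: 10+38=48 <61, l++
l=3 r=8: 14+38=52 <61, l++
l=4 r=8: 15+38=53 <61, l++
l=5 r=8: 16+38=54 <61, l++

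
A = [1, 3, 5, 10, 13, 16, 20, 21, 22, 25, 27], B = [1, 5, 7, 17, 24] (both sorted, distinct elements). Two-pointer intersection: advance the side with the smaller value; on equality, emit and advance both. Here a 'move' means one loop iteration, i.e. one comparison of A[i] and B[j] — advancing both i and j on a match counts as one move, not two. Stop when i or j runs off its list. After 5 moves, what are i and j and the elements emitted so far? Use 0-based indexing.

i=0 j=0: 1==1 emit, i++,j++
i=1 j=1: 3<5, i++
i=2 j=1: 5==5 emit, i++,j++
i=3 j=2: 10>7, j++
i=3 j=3: 10<17, i++

i=4, j=3, emitted=[1, 5]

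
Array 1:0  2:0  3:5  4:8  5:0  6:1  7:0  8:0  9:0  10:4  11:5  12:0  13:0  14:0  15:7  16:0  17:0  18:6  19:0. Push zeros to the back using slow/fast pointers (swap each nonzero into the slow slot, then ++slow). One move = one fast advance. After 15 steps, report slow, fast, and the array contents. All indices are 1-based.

slow=1 fast=1: a[fast]=0, fast++
slow=1 fast=2: a[fast]=0, fast++
slow=1 fast=3: a[fast]=5≠0 swap→a[1]=5, slow++,fast++
slow=2 fast=4: a[fast]=8≠0 swap→a[2]=8, slow++,fast++
slow=3 fast=5: a[fast]=0, fast++
slow=3 fast=6: a[fast]=1≠0 swap→a[3]=1, slow++,fast++
slow=4 fast=7: a[fast]=0, fast++
slow=4 fast=8: a[fast]=0, fast++
slow=4 fast=9: a[fast]=0, fast++
slow=4 fast=10: a[fast]=4≠0 swap→a[4]=4, slow++,fast++
slow=5 fast=11: a[fast]=5≠0 swap→a[5]=5, slow++,fast++
slow=6 fast=12: a[fast]=0, fast++
slow=6 fast=13: a[fast]=0, fast++
slow=6 fast=14: a[fast]=0, fast++
slow=6 fast=15: a[fast]=7≠0 swap→a[6]=7, slow++,fast++

slow=7, fast=16, a=[5, 8, 1, 4, 5, 7, 0, 0, 0, 0, 0, 0, 0, 0, 0, 0, 0, 6, 0]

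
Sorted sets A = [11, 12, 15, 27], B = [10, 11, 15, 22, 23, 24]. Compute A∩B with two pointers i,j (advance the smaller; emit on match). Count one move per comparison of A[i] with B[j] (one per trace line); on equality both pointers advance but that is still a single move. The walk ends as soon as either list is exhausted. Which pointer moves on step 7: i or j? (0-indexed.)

j

[i=0,j=0] 11>10 → j++
[i=0,j=1] 11==11 emit → i++,j++
[i=1,j=2] 12<15 → i++
[i=2,j=2] 15==15 emit → i++,j++
[i=3,j=3] 27>22 → j++
[i=3,j=4] 27>23 → j++
[i=3,j=5] 27>24 → j++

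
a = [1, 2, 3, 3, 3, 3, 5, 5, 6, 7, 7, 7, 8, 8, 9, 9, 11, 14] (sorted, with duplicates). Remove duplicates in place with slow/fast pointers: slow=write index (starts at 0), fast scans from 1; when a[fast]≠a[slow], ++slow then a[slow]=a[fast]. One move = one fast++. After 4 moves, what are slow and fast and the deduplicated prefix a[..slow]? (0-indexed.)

slow=2, fast=5, prefix=[1, 2, 3]

slow=0 fast=1: a[fast]=2≠a[slow]=1 write a[1]=2, slow++,fast++
slow=1 fast=2: a[fast]=3≠a[slow]=2 write a[2]=3, slow++,fast++
slow=2 fast=3: a[fast]=3=a[slow] dup, fast++
slow=2 fast=4: a[fast]=3=a[slow] dup, fast++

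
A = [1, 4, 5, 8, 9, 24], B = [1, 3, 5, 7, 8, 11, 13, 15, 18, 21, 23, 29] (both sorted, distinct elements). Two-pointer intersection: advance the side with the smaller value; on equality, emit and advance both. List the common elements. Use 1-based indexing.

i=1 j=1: 1==1 emit, i++,j++
i=2 j=2: 4>3, j++
i=2 j=3: 4<5, i++
i=3 j=3: 5==5 emit, i++,j++
i=4 j=4: 8>7, j++
i=4 j=5: 8==8 emit, i++,j++
i=5 j=6: 9<11, i++
i=6 j=6: 24>11, j++
i=6 j=7: 24>13, j++
i=6 j=8: 24>15, j++
i=6 j=9: 24>18, j++
i=6 j=10: 24>21, j++
i=6 j=11: 24>23, j++
i=6 j=12: 24<29, i++

intersection = [1, 5, 8]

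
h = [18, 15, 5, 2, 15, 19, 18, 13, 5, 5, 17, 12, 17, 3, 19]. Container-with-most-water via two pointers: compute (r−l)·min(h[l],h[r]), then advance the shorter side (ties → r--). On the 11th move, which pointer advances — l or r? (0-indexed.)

r

l=0 r=14: min(18,19)*14=252 best=252 *, l++
l=1 r=14: min(15,19)*13=195 best=252, l++
l=2 r=14: min(5,19)*12=60 best=252, l++
l=3 r=14: min(2,19)*11=22 best=252, l++
l=4 r=14: min(15,19)*10=150 best=252, l++
l=5 r=14: min(19,19)*9=171 best=252, r--
l=5 r=13: min(19,3)*8=24 best=252, r--
l=5 r=12: min(19,17)*7=119 best=252, r--
l=5 r=11: min(19,12)*6=72 best=252, r--
l=5 r=10: min(19,17)*5=85 best=252, r--
l=5 r=9: min(19,5)*4=20 best=252, r--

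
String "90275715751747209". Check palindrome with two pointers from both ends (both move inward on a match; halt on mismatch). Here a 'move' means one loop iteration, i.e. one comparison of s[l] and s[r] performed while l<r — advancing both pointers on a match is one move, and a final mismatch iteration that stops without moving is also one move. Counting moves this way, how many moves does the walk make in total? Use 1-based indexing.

5 moves

l=1 r=17: '9'=='9', l++,r--
l=2 r=16: '0'=='0', l++,r--
l=3 r=15: '2'=='2', l++,r--
l=4 r=14: '7'=='7', l++,r--
l=5 r=13: '5'!='4', stop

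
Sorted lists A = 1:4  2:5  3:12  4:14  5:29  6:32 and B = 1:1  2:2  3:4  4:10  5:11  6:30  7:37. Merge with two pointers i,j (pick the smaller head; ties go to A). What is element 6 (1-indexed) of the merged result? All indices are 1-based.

merged[6] = 10

i=1 j=1: A[i]=4>B[j]=1 take 1, j++
i=1 j=2: A[i]=4>B[j]=2 take 2, j++
i=1 j=3: A[i]=4<=B[j]=4 take 4, i++
i=2 j=3: A[i]=5>B[j]=4 take 4, j++
i=2 j=4: A[i]=5<=B[j]=10 take 5, i++
i=3 j=4: A[i]=12>B[j]=10 take 10, j++
i=3 j=5: A[i]=12>B[j]=11 take 11, j++
i=3 j=6: A[i]=12<=B[j]=30 take 12, i++
i=4 j=6: A[i]=14<=B[j]=30 take 14, i++
i=5 j=6: A[i]=29<=B[j]=30 take 29, i++
i=6 j=6: A[i]=32>B[j]=30 take 30, j++
i=6 j=7: A[i]=32<=B[j]=37 take 32, i++
i=7 j=7: A done, take B[j]=37, j++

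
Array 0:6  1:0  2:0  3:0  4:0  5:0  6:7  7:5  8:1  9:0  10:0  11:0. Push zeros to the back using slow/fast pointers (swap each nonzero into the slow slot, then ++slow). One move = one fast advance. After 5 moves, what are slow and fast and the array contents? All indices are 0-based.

slow=1, fast=5, a=[6, 0, 0, 0, 0, 0, 7, 5, 1, 0, 0, 0]

(s=0,f=0) a[fast]=6≠0 swap→a[0]=6 → slow++,fast++
(s=1,f=1) a[fast]=0 → fast++
(s=1,f=2) a[fast]=0 → fast++
(s=1,f=3) a[fast]=0 → fast++
(s=1,f=4) a[fast]=0 → fast++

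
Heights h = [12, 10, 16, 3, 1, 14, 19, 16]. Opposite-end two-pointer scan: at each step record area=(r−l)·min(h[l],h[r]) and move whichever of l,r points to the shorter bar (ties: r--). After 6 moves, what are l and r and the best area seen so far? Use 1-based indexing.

l=6, r=7, best area=84

l=1 r=8: min(12,16)*7=84 best=84 *, l++
l=2 r=8: min(10,16)*6=60 best=84, l++
l=3 r=8: min(16,16)*5=80 best=84, r--
l=3 r=7: min(16,19)*4=64 best=84, l++
l=4 r=7: min(3,19)*3=9 best=84, l++
l=5 r=7: min(1,19)*2=2 best=84, l++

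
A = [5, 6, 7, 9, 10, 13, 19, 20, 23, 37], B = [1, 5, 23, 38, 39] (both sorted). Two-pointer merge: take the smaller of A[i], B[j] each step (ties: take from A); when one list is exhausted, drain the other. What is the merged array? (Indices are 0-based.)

i=0 j=0: A[i]=5>B[j]=1 take 1, j++
i=0 j=1: A[i]=5<=B[j]=5 take 5, i++
i=1 j=1: A[i]=6>B[j]=5 take 5, j++
i=1 j=2: A[i]=6<=B[j]=23 take 6, i++
i=2 j=2: A[i]=7<=B[j]=23 take 7, i++
i=3 j=2: A[i]=9<=B[j]=23 take 9, i++
i=4 j=2: A[i]=10<=B[j]=23 take 10, i++
i=5 j=2: A[i]=13<=B[j]=23 take 13, i++
i=6 j=2: A[i]=19<=B[j]=23 take 19, i++
i=7 j=2: A[i]=20<=B[j]=23 take 20, i++
i=8 j=2: A[i]=23<=B[j]=23 take 23, i++
i=9 j=2: A[i]=37>B[j]=23 take 23, j++
i=9 j=3: A[i]=37<=B[j]=38 take 37, i++
i=10 j=3: A done, take B[j]=38, j++
i=10 j=4: A done, take B[j]=39, j++

[1, 5, 5, 6, 7, 9, 10, 13, 19, 20, 23, 23, 37, 38, 39]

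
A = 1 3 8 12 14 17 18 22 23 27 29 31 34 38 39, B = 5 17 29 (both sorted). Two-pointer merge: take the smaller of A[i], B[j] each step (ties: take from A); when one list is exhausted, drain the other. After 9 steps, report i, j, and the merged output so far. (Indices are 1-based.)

i=8, j=3, merged so far=[1, 3, 5, 8, 12, 14, 17, 17, 18]

[i=1,j=1] A[i]=1<=B[j]=5 take 1 → i++
[i=2,j=1] A[i]=3<=B[j]=5 take 3 → i++
[i=3,j=1] A[i]=8>B[j]=5 take 5 → j++
[i=3,j=2] A[i]=8<=B[j]=17 take 8 → i++
[i=4,j=2] A[i]=12<=B[j]=17 take 12 → i++
[i=5,j=2] A[i]=14<=B[j]=17 take 14 → i++
[i=6,j=2] A[i]=17<=B[j]=17 take 17 → i++
[i=7,j=2] A[i]=18>B[j]=17 take 17 → j++
[i=7,j=3] A[i]=18<=B[j]=29 take 18 → i++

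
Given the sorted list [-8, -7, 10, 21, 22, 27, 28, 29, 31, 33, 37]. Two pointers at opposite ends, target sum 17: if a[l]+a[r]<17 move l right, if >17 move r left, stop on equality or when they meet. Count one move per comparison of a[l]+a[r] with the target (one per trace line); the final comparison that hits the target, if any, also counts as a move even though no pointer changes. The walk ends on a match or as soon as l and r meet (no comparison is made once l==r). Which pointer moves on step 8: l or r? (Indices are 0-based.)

l=0 r=10: -8+37=29 >17, r--
l=0 r=9: -8+33=25 >17, r--
l=0 r=8: -8+31=23 >17, r--
l=0 r=7: -8+29=21 >17, r--
l=0 r=6: -8+28=20 >17, r--
l=0 r=5: -8+27=19 >17, r--
l=0 r=4: -8+22=14 <17, l++
l=1 r=4: -7+22=15 <17, l++

l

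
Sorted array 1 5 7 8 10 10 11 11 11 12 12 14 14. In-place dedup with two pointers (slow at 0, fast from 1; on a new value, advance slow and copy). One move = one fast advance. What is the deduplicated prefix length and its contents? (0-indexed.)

slow=0 fast=1: a[fast]=5≠a[slow]=1 write a[1]=5, slow++,fast++
slow=1 fast=2: a[fast]=7≠a[slow]=5 write a[2]=7, slow++,fast++
slow=2 fast=3: a[fast]=8≠a[slow]=7 write a[3]=8, slow++,fast++
slow=3 fast=4: a[fast]=10≠a[slow]=8 write a[4]=10, slow++,fast++
slow=4 fast=5: a[fast]=10=a[slow] dup, fast++
slow=4 fast=6: a[fast]=11≠a[slow]=10 write a[5]=11, slow++,fast++
slow=5 fast=7: a[fast]=11=a[slow] dup, fast++
slow=5 fast=8: a[fast]=11=a[slow] dup, fast++
slow=5 fast=9: a[fast]=12≠a[slow]=11 write a[6]=12, slow++,fast++
slow=6 fast=10: a[fast]=12=a[slow] dup, fast++
slow=6 fast=11: a[fast]=14≠a[slow]=12 write a[7]=14, slow++,fast++
slow=7 fast=12: a[fast]=14=a[slow] dup, fast++

length 8; prefix = [1, 5, 7, 8, 10, 11, 12, 14]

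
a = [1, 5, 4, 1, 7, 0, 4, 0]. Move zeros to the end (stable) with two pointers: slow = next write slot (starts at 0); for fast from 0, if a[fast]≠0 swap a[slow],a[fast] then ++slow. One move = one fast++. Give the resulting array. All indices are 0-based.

slow=0 fast=0: a[fast]=1≠0 swap→a[0]=1, slow++,fast++
slow=1 fast=1: a[fast]=5≠0 swap→a[1]=5, slow++,fast++
slow=2 fast=2: a[fast]=4≠0 swap→a[2]=4, slow++,fast++
slow=3 fast=3: a[fast]=1≠0 swap→a[3]=1, slow++,fast++
slow=4 fast=4: a[fast]=7≠0 swap→a[4]=7, slow++,fast++
slow=5 fast=5: a[fast]=0, fast++
slow=5 fast=6: a[fast]=4≠0 swap→a[5]=4, slow++,fast++
slow=6 fast=7: a[fast]=0, fast++

[1, 5, 4, 1, 7, 4, 0, 0]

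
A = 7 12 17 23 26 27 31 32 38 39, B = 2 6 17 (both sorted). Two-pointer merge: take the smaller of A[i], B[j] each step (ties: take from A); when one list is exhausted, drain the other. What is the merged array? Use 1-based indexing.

i=1 j=1: A[i]=7>B[j]=2 take 2, j++
i=1 j=2: A[i]=7>B[j]=6 take 6, j++
i=1 j=3: A[i]=7<=B[j]=17 take 7, i++
i=2 j=3: A[i]=12<=B[j]=17 take 12, i++
i=3 j=3: A[i]=17<=B[j]=17 take 17, i++
i=4 j=3: A[i]=23>B[j]=17 take 17, j++
i=4 j=4: B done, take A[i]=23, i++
i=5 j=4: B done, take A[i]=26, i++
i=6 j=4: B done, take A[i]=27, i++
i=7 j=4: B done, take A[i]=31, i++
i=8 j=4: B done, take A[i]=32, i++
i=9 j=4: B done, take A[i]=38, i++
i=10 j=4: B done, take A[i]=39, i++

[2, 6, 7, 12, 17, 17, 23, 26, 27, 31, 32, 38, 39]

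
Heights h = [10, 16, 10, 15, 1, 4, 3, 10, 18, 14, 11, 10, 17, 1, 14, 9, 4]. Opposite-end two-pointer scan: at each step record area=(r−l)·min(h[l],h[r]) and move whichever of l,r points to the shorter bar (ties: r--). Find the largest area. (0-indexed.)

l=0 r=16: min(10,4)*16=64 best=64 *, r--
l=0 r=15: min(10,9)*15=135 best=135 *, r--
l=0 r=14: min(10,14)*14=140 best=140 *, l++
l=1 r=14: min(16,14)*13=182 best=182 *, r--
l=1 r=13: min(16,1)*12=12 best=182, r--
l=1 r=12: min(16,17)*11=176 best=182, l++
l=2 r=12: min(10,17)*10=100 best=182, l++
l=3 r=12: min(15,17)*9=135 best=182, l++
l=4 r=12: min(1,17)*8=8 best=182, l++
l=5 r=12: min(4,17)*7=28 best=182, l++
l=6 r=12: min(3,17)*6=18 best=182, l++
l=7 r=12: min(10,17)*5=50 best=182, l++
l=8 r=12: min(18,17)*4=68 best=182, r--
l=8 r=11: min(18,10)*3=30 best=182, r--
l=8 r=10: min(18,11)*2=22 best=182, r--
l=8 r=9: min(18,14)*1=14 best=182, r--

max area = 182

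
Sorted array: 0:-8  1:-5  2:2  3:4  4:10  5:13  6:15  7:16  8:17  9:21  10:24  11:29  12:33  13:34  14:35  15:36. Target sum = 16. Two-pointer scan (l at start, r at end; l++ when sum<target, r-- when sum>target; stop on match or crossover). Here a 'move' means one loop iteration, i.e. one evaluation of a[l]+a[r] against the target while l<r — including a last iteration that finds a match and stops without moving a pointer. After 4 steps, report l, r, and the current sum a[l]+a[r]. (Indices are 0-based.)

l=0 r=15: -8+36=28 >16, r--
l=0 r=14: -8+35=27 >16, r--
l=0 r=13: -8+34=26 >16, r--
l=0 r=12: -8+33=25 >16, r--

l=0, r=11, sum=21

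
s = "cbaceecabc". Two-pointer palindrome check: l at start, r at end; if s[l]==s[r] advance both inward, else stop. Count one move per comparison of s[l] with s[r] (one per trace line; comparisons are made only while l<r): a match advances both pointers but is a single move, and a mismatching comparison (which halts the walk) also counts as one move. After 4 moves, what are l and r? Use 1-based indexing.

l=5, r=6

l=1 r=10: 'c'=='c', l++,r--
l=2 r=9: 'b'=='b', l++,r--
l=3 r=8: 'a'=='a', l++,r--
l=4 r=7: 'c'=='c', l++,r--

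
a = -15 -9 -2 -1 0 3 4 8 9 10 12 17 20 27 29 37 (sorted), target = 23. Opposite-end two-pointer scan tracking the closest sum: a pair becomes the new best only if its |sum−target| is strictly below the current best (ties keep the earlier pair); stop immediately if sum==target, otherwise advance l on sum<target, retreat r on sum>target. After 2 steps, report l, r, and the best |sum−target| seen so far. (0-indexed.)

l=1, r=14, best |Δ|=1

[0,15] -15+37=22 d=1 * → l++
[1,15] -9+37=28 d=5 → r--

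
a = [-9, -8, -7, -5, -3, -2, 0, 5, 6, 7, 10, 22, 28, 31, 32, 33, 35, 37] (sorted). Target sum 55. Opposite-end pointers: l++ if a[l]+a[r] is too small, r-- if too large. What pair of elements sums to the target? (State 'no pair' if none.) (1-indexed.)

(22, 33)

l=1 r=18: -9+37=28 <55, l++
l=2 r=18: -8+37=29 <55, l++
l=3 r=18: -7+37=30 <55, l++
l=4 r=18: -5+37=32 <55, l++
l=5 r=18: -3+37=34 <55, l++
l=6 r=18: -2+37=35 <55, l++
l=7 r=18: 0+37=37 <55, l++
l=8 r=18: 5+37=42 <55, l++
l=9 r=18: 6+37=43 <55, l++
l=10 r=18: 7+37=44 <55, l++
l=11 r=18: 10+37=47 <55, l++
l=12 r=18: 22+37=59 >55, r--
l=12 r=17: 22+35=57 >55, r--
l=12 r=16: 22+33=55, found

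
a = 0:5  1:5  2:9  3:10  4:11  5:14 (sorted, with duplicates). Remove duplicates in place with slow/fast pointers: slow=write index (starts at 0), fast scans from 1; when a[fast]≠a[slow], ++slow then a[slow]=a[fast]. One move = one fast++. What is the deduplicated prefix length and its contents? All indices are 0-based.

length 5; prefix = [5, 9, 10, 11, 14]

(s=0,f=1) a[fast]=5=a[slow] dup → fast++
(s=0,f=2) a[fast]=9≠a[slow]=5 write a[1]=9 → slow++,fast++
(s=1,f=3) a[fast]=10≠a[slow]=9 write a[2]=10 → slow++,fast++
(s=2,f=4) a[fast]=11≠a[slow]=10 write a[3]=11 → slow++,fast++
(s=3,f=5) a[fast]=14≠a[slow]=11 write a[4]=14 → slow++,fast++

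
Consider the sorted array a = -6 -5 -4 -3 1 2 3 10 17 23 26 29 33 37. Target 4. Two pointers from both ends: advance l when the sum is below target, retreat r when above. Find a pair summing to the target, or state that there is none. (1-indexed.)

l=1 r=14: -6+37=31 >4, r--
l=1 r=13: -6+33=27 >4, r--
l=1 r=12: -6+29=23 >4, r--
l=1 r=11: -6+26=20 >4, r--
l=1 r=10: -6+23=17 >4, r--
l=1 r=9: -6+17=11 >4, r--
l=1 r=8: -6+10=4, found

(-6, 10)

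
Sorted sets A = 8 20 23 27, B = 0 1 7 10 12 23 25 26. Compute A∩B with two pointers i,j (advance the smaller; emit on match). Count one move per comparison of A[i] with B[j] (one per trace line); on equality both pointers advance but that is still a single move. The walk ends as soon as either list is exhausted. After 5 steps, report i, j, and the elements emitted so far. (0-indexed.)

i=1, j=4, emitted=[]

[i=0,j=0] 8>0 → j++
[i=0,j=1] 8>1 → j++
[i=0,j=2] 8>7 → j++
[i=0,j=3] 8<10 → i++
[i=1,j=3] 20>10 → j++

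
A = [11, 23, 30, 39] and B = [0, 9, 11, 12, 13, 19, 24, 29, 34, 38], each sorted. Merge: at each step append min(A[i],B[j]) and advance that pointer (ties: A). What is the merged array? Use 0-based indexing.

[0, 9, 11, 11, 12, 13, 19, 23, 24, 29, 30, 34, 38, 39]

i=0 j=0: A[i]=11>B[j]=0 take 0, j++
i=0 j=1: A[i]=11>B[j]=9 take 9, j++
i=0 j=2: A[i]=11<=B[j]=11 take 11, i++
i=1 j=2: A[i]=23>B[j]=11 take 11, j++
i=1 j=3: A[i]=23>B[j]=12 take 12, j++
i=1 j=4: A[i]=23>B[j]=13 take 13, j++
i=1 j=5: A[i]=23>B[j]=19 take 19, j++
i=1 j=6: A[i]=23<=B[j]=24 take 23, i++
i=2 j=6: A[i]=30>B[j]=24 take 24, j++
i=2 j=7: A[i]=30>B[j]=29 take 29, j++
i=2 j=8: A[i]=30<=B[j]=34 take 30, i++
i=3 j=8: A[i]=39>B[j]=34 take 34, j++
i=3 j=9: A[i]=39>B[j]=38 take 38, j++
i=3 j=10: B done, take A[i]=39, i++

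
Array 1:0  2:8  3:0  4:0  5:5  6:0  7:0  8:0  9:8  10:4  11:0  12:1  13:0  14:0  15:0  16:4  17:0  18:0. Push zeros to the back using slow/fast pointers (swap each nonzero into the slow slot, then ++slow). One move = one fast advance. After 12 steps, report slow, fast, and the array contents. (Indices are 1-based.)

slow=6, fast=13, a=[8, 5, 8, 4, 1, 0, 0, 0, 0, 0, 0, 0, 0, 0, 0, 4, 0, 0]

slow=1 fast=1: a[fast]=0, fast++
slow=1 fast=2: a[fast]=8≠0 swap→a[1]=8, slow++,fast++
slow=2 fast=3: a[fast]=0, fast++
slow=2 fast=4: a[fast]=0, fast++
slow=2 fast=5: a[fast]=5≠0 swap→a[2]=5, slow++,fast++
slow=3 fast=6: a[fast]=0, fast++
slow=3 fast=7: a[fast]=0, fast++
slow=3 fast=8: a[fast]=0, fast++
slow=3 fast=9: a[fast]=8≠0 swap→a[3]=8, slow++,fast++
slow=4 fast=10: a[fast]=4≠0 swap→a[4]=4, slow++,fast++
slow=5 fast=11: a[fast]=0, fast++
slow=5 fast=12: a[fast]=1≠0 swap→a[5]=1, slow++,fast++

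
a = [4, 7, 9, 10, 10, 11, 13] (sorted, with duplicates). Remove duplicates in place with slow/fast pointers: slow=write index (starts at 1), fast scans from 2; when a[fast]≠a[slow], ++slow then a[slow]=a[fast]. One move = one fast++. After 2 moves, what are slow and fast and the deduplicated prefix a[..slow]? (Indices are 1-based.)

slow=3, fast=4, prefix=[4, 7, 9]

slow=1 fast=2: a[fast]=7≠a[slow]=4 write a[2]=7, slow++,fast++
slow=2 fast=3: a[fast]=9≠a[slow]=7 write a[3]=9, slow++,fast++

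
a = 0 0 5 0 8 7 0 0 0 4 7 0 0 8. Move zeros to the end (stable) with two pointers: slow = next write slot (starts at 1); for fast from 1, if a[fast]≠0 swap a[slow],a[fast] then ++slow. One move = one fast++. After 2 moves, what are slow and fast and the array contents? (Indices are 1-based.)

slow=1, fast=3, a=[0, 0, 5, 0, 8, 7, 0, 0, 0, 4, 7, 0, 0, 8]

(s=1,f=1) a[fast]=0 → fast++
(s=1,f=2) a[fast]=0 → fast++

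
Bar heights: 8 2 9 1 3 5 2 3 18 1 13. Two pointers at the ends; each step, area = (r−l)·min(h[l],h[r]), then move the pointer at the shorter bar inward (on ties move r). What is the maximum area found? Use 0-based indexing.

[0,10] min(8,13)*10=80 best=80 * → l++
[1,10] min(2,13)*9=18 best=80 → l++
[2,10] min(9,13)*8=72 best=80 → l++
[3,10] min(1,13)*7=7 best=80 → l++
[4,10] min(3,13)*6=18 best=80 → l++
[5,10] min(5,13)*5=25 best=80 → l++
[6,10] min(2,13)*4=8 best=80 → l++
[7,10] min(3,13)*3=9 best=80 → l++
[8,10] min(18,13)*2=26 best=80 → r--
[8,9] min(18,1)*1=1 best=80 → r--

max area = 80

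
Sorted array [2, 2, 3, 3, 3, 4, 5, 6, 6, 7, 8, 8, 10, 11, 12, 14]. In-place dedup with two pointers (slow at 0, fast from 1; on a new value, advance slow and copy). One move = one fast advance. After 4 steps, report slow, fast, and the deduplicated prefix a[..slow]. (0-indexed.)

slow=0 fast=1: a[fast]=2=a[slow] dup, fast++
slow=0 fast=2: a[fast]=3≠a[slow]=2 write a[1]=3, slow++,fast++
slow=1 fast=3: a[fast]=3=a[slow] dup, fast++
slow=1 fast=4: a[fast]=3=a[slow] dup, fast++

slow=1, fast=5, prefix=[2, 3]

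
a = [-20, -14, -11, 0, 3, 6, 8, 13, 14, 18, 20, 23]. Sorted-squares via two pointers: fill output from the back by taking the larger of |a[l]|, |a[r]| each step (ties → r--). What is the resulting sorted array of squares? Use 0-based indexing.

[0, 9, 36, 64, 121, 169, 196, 196, 324, 400, 400, 529]

l=0 r=11: |-20|<=|23| out[11]=529, r--
l=0 r=10: |-20|<=|20| out[10]=400, r--
l=0 r=9: |-20|>|18| out[9]=400, l++
l=1 r=9: |-14|<=|18| out[8]=324, r--
l=1 r=8: |-14|<=|14| out[7]=196, r--
l=1 r=7: |-14|>|13| out[6]=196, l++
l=2 r=7: |-11|<=|13| out[5]=169, r--
l=2 r=6: |-11|>|8| out[4]=121, l++
l=3 r=6: |0|<=|8| out[3]=64, r--
l=3 r=5: |0|<=|6| out[2]=36, r--
l=3 r=4: |0|<=|3| out[1]=9, r--
l=3 r=3: |0|<=|0| out[0]=0, r--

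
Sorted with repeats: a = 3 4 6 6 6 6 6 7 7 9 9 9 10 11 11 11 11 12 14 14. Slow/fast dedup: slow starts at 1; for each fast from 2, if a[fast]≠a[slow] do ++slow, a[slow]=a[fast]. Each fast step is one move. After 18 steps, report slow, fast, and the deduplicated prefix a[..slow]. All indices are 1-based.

slow=1 fast=2: a[fast]=4≠a[slow]=3 write a[2]=4, slow++,fast++
slow=2 fast=3: a[fast]=6≠a[slow]=4 write a[3]=6, slow++,fast++
slow=3 fast=4: a[fast]=6=a[slow] dup, fast++
slow=3 fast=5: a[fast]=6=a[slow] dup, fast++
slow=3 fast=6: a[fast]=6=a[slow] dup, fast++
slow=3 fast=7: a[fast]=6=a[slow] dup, fast++
slow=3 fast=8: a[fast]=7≠a[slow]=6 write a[4]=7, slow++,fast++
slow=4 fast=9: a[fast]=7=a[slow] dup, fast++
slow=4 fast=10: a[fast]=9≠a[slow]=7 write a[5]=9, slow++,fast++
slow=5 fast=11: a[fast]=9=a[slow] dup, fast++
slow=5 fast=12: a[fast]=9=a[slow] dup, fast++
slow=5 fast=13: a[fast]=10≠a[slow]=9 write a[6]=10, slow++,fast++
slow=6 fast=14: a[fast]=11≠a[slow]=10 write a[7]=11, slow++,fast++
slow=7 fast=15: a[fast]=11=a[slow] dup, fast++
slow=7 fast=16: a[fast]=11=a[slow] dup, fast++
slow=7 fast=17: a[fast]=11=a[slow] dup, fast++
slow=7 fast=18: a[fast]=12≠a[slow]=11 write a[8]=12, slow++,fast++
slow=8 fast=19: a[fast]=14≠a[slow]=12 write a[9]=14, slow++,fast++

slow=9, fast=20, prefix=[3, 4, 6, 7, 9, 10, 11, 12, 14]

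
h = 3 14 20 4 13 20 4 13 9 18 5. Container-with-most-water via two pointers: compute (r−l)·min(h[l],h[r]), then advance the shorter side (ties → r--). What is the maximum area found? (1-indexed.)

[1,11] min(3,5)*10=30 best=30 * → l++
[2,11] min(14,5)*9=45 best=45 * → r--
[2,10] min(14,18)*8=112 best=112 * → l++
[3,10] min(20,18)*7=126 best=126 * → r--
[3,9] min(20,9)*6=54 best=126 → r--
[3,8] min(20,13)*5=65 best=126 → r--
[3,7] min(20,4)*4=16 best=126 → r--
[3,6] min(20,20)*3=60 best=126 → r--
[3,5] min(20,13)*2=26 best=126 → r--
[3,4] min(20,4)*1=4 best=126 → r--

max area = 126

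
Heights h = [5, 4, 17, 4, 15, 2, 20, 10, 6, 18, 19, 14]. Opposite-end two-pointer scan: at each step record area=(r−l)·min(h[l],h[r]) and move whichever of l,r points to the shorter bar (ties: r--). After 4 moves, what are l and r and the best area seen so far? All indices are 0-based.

l=3, r=10, best area=136

l=0 r=11: min(5,14)*11=55 best=55 *, l++
l=1 r=11: min(4,14)*10=40 best=55, l++
l=2 r=11: min(17,14)*9=126 best=126 *, r--
l=2 r=10: min(17,19)*8=136 best=136 *, l++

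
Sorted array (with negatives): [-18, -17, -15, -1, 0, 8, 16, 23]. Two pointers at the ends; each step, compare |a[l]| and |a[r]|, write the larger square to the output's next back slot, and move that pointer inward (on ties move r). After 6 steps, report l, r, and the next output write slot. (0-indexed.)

l=0 r=7: |-18|<=|23| out[7]=529, r--
l=0 r=6: |-18|>|16| out[6]=324, l++
l=1 r=6: |-17|>|16| out[5]=289, l++
l=2 r=6: |-15|<=|16| out[4]=256, r--
l=2 r=5: |-15|>|8| out[3]=225, l++
l=3 r=5: |-1|<=|8| out[2]=64, r--

l=3, r=4, next write slot=1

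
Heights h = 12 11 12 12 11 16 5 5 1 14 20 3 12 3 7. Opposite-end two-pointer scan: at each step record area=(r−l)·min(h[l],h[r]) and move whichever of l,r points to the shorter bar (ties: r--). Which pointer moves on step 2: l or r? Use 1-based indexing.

l=1 r=15: min(12,7)*14=98 best=98 *, r--
l=1 r=14: min(12,3)*13=39 best=98, r--

r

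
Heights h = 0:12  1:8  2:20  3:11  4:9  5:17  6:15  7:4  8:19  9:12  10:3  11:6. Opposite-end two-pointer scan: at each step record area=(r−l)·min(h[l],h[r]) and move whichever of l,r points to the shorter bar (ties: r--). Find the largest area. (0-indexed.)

l=0 r=11: min(12,6)*11=66 best=66 *, r--
l=0 r=10: min(12,3)*10=30 best=66, r--
l=0 r=9: min(12,12)*9=108 best=108 *, r--
l=0 r=8: min(12,19)*8=96 best=108, l++
l=1 r=8: min(8,19)*7=56 best=108, l++
l=2 r=8: min(20,19)*6=114 best=114 *, r--
l=2 r=7: min(20,4)*5=20 best=114, r--
l=2 r=6: min(20,15)*4=60 best=114, r--
l=2 r=5: min(20,17)*3=51 best=114, r--
l=2 r=4: min(20,9)*2=18 best=114, r--
l=2 r=3: min(20,11)*1=11 best=114, r--

max area = 114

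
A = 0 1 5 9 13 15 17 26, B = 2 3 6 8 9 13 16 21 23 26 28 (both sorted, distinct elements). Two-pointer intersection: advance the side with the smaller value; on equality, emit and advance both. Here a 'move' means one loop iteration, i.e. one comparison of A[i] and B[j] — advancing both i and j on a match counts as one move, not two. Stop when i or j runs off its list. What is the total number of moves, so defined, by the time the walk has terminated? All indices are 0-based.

[i=0,j=0] 0<2 → i++
[i=1,j=0] 1<2 → i++
[i=2,j=0] 5>2 → j++
[i=2,j=1] 5>3 → j++
[i=2,j=2] 5<6 → i++
[i=3,j=2] 9>6 → j++
[i=3,j=3] 9>8 → j++
[i=3,j=4] 9==9 emit → i++,j++
[i=4,j=5] 13==13 emit → i++,j++
[i=5,j=6] 15<16 → i++
[i=6,j=6] 17>16 → j++
[i=6,j=7] 17<21 → i++
[i=7,j=7] 26>21 → j++
[i=7,j=8] 26>23 → j++
[i=7,j=9] 26==26 emit → i++,j++

15 moves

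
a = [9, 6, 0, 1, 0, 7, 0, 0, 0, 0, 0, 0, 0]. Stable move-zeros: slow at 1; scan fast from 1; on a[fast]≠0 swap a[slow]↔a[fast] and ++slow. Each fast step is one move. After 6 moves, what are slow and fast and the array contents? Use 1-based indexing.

slow=5, fast=7, a=[9, 6, 1, 7, 0, 0, 0, 0, 0, 0, 0, 0, 0]

(s=1,f=1) a[fast]=9≠0 swap→a[1]=9 → slow++,fast++
(s=2,f=2) a[fast]=6≠0 swap→a[2]=6 → slow++,fast++
(s=3,f=3) a[fast]=0 → fast++
(s=3,f=4) a[fast]=1≠0 swap→a[3]=1 → slow++,fast++
(s=4,f=5) a[fast]=0 → fast++
(s=4,f=6) a[fast]=7≠0 swap→a[4]=7 → slow++,fast++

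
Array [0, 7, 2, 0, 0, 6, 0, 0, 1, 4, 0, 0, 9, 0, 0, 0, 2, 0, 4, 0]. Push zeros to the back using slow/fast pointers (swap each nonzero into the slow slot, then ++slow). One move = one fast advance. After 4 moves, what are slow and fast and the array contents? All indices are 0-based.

slow=2, fast=4, a=[7, 2, 0, 0, 0, 6, 0, 0, 1, 4, 0, 0, 9, 0, 0, 0, 2, 0, 4, 0]

slow=0 fast=0: a[fast]=0, fast++
slow=0 fast=1: a[fast]=7≠0 swap→a[0]=7, slow++,fast++
slow=1 fast=2: a[fast]=2≠0 swap→a[1]=2, slow++,fast++
slow=2 fast=3: a[fast]=0, fast++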